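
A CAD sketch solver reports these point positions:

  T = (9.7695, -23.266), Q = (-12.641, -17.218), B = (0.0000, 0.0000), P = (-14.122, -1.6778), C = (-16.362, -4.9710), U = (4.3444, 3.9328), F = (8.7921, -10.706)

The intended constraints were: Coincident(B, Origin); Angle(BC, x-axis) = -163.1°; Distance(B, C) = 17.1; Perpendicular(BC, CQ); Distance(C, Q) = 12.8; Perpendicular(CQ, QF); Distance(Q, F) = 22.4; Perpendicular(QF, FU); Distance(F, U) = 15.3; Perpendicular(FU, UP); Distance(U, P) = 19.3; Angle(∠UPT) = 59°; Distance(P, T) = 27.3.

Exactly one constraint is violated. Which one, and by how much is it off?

Distance(P, T) = 27.3 — off by 4.90.

B = (0.00, 0.00) ✓; BC at -163.1° ✓; |BC| = 17.10 ✓; ∠(BC, CQ) = 90.00° ✓; |CQ| = 12.80 ✓; ∠(CQ, QF) = 90.00° ✓; |QF| = 22.40 ✓; ∠(QF, FU) = 90.00° ✓; |FU| = 15.30 ✓; ∠(FU, UP) = 90.00° ✓; |UP| = 19.30 ✓; ∠UPT = 59.00° ✓; |PT| = 32.20 ✗.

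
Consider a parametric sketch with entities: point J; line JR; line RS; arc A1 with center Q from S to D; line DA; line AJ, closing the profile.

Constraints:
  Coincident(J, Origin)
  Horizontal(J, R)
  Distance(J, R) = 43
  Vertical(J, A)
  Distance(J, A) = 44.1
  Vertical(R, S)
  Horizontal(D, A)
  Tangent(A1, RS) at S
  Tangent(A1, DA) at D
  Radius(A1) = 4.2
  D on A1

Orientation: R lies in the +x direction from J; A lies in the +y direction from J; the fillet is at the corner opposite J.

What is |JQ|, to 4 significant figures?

55.65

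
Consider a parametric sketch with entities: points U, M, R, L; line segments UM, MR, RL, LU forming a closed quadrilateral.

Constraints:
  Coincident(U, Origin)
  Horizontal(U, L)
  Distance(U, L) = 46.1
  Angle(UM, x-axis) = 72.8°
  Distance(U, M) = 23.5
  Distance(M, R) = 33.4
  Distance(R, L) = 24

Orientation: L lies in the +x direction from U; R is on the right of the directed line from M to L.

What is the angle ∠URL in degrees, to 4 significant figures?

147.1°

Checks: |MR| = 33.40 ✓; |RL| = 24.00 ✓.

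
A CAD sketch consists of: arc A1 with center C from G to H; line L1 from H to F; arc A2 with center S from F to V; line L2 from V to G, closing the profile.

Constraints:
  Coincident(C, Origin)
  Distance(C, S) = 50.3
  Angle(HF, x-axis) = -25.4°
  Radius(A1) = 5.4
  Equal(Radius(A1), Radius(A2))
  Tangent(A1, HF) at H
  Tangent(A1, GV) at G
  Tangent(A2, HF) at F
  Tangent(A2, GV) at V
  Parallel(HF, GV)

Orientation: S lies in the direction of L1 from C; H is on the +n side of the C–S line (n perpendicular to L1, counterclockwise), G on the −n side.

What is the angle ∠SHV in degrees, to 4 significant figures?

5.991°

The slot axis is L1's direction at -25.4°, so u = (cos -25.4°, sin -25.4°) = (0.9033, -0.4289) and n = (−sin -25.4°, cos -25.4°) = (0.4289, 0.9033). C is at the origin and S lies 50.3 along u from C, so S = 50.3·u = (45.44, -21.58). Tangency of A1 to both parallel lines with radius 5.4 puts H and G at C ± 5.4·n: H = (2.316, 4.878), G = (-2.316, -4.878). Equal radii place F and V the same way about S: F = S + 5.4·n = (47.75, -16.70), V = S − 5.4·n = (43.12, -26.45). Then cos ∠SHV = HS·HV / (|HS||HV|), giving 5.991°.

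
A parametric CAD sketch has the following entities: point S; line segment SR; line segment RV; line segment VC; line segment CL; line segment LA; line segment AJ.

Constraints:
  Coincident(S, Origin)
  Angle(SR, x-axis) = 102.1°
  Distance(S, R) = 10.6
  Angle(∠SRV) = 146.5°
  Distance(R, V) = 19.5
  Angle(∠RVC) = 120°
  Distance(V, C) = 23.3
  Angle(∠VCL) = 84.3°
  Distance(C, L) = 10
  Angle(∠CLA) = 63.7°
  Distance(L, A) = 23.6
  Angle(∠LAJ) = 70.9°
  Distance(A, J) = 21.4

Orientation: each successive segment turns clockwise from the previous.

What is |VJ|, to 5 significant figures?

24.795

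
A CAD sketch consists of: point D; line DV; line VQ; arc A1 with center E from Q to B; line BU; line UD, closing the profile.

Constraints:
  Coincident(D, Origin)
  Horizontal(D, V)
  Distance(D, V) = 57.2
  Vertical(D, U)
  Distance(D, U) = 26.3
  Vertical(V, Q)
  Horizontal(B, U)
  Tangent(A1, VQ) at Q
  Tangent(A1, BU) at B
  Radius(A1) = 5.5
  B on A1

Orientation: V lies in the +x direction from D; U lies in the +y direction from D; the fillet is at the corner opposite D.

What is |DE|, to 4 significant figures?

55.73

D is at the origin; D and V share the same y with |DV| = 57.2 and V on the +x side, so V = (57.20, 0.000). D and U share the same x with |DU| = 26.3 and U on the +y side, so U = (0.000, 26.30). The virtual corner opposite D is at (57.20, 26.30). Tangency of A1 to VQ means the radius EQ is perpendicular to VQ and tangency of A1 to BU means the radius EB is perpendicular to BU, with radius 5.5, so the center E sits 5.5 in from both sides at E = (51.70, 20.80). Then |DE| = |E − D| = 55.73.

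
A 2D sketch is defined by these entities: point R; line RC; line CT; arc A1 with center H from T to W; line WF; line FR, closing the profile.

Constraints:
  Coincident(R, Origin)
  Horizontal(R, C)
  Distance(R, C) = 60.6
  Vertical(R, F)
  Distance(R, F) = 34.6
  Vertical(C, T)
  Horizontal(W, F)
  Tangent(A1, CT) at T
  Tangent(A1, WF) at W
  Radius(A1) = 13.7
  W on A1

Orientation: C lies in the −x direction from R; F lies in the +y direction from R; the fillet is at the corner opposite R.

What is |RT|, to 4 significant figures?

64.10

The virtual corner opposite R is at (-60.60, 34.60). Since A1 is tangent to CT there, HT ⟂ CT and tangency of A1 to WF means the radius HW is perpendicular to WF, with radius 13.7, so the center H sits 13.7 in from both sides at H = (-46.90, 20.90). That places the tangent points at T = (-60.60, 20.90) on CT and W = (-46.90, 34.60) on WF. Then |RT| = |T − R| = 64.10.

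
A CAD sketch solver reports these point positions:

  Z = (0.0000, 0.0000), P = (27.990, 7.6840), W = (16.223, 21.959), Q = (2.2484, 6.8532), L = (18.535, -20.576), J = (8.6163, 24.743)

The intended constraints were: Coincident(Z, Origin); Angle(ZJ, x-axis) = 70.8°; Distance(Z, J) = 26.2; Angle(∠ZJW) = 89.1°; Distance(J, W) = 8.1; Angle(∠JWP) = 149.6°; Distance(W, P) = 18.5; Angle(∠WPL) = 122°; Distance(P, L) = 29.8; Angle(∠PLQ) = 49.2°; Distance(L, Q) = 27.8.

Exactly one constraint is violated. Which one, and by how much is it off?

Distance(L, Q) = 27.8 — off by 4.10.

Z = (0.00, 0.00) ✓; ZJ at 70.80° ✓; |ZJ| = 26.20 ✓; ∠ZJW = 89.10° ✓; |JW| = 8.100 ✓; ∠JWP = 149.6° ✓; |WP| = 18.50 ✓; ∠WPL = 122.0° ✓; |PL| = 29.80 ✓; ∠PLQ = 49.20° ✓; |LQ| = 31.90 ✗.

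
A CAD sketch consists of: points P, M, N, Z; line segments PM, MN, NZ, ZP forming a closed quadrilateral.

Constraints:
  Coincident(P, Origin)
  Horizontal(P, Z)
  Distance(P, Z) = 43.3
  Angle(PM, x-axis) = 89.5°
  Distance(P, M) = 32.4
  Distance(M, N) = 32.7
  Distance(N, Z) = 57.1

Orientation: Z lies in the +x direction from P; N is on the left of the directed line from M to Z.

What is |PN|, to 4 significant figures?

59.45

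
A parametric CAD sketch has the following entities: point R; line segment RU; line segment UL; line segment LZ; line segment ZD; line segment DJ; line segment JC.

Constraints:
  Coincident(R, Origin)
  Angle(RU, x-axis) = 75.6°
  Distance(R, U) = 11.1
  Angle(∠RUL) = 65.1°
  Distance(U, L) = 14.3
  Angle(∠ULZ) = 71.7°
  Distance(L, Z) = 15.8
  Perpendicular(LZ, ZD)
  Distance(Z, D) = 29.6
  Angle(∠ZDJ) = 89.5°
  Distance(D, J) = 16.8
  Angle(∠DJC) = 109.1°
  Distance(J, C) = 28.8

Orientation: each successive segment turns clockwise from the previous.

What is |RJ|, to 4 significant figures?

27.12

R is at the origin; RU runs at 75.6° with length 11.1, so U = (2.760, 10.75). ∠RUL = 65.1° gives UL at -39.30° from the x-axis; with |UL| = 14.3, L = (13.83, 1.694). ∠ULZ = 71.7° gives LZ at -147.6° from the x-axis; with |LZ| = 15.8, Z = (0.4860, -6.772). LZ ⟂ ZD, so ZD runs at 122.4°; with |ZD| = 29.6, D = (-15.37, 18.22). ∠ZDJ = 89.5° gives DJ at 31.90° from the x-axis; with |DJ| = 16.8, J = (-1.112, 27.10). Then |RJ| = |J − R| = 27.12.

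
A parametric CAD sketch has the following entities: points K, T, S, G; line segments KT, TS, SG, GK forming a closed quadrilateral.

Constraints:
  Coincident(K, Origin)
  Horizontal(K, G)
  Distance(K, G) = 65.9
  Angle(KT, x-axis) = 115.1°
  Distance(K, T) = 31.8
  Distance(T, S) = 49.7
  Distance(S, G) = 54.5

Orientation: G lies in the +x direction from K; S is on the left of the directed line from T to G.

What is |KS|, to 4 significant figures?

55.53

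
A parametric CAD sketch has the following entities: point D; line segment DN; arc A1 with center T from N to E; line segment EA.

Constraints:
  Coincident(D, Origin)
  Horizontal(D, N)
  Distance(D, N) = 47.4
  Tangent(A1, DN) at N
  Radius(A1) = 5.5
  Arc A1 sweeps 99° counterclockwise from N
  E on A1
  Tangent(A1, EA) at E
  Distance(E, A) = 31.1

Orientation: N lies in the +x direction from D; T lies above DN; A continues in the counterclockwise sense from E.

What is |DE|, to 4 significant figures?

53.21

The tangent condition forces TN to be normal to DN, so T = N + (0, 5.5) = (47.40, 5.500). On A1, N sits at bearing -90° from T; a 99° counterclockwise sweep puts E at bearing 9°, so E = T + 5.5·(cos 9°, sin 9°) = (52.83, 6.360). Then |DE| = |E − D| = 53.21.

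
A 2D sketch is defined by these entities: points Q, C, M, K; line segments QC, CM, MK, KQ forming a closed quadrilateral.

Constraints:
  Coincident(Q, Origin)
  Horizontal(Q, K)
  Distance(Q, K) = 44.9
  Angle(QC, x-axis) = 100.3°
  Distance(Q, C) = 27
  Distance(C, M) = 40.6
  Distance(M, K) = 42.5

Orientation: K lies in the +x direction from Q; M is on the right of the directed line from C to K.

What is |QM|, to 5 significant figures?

13.701

Q is at the origin; Q and K share the same y with |QK| = 44.9 and K in +x, so K = (44.9, 0). QC runs at 100.3° with |QC| = 27.0, so C = (-4.8277, 26.565). M is determined by |CM| = 40.6 and |MK| = 42.5 together: it lies at the intersection of circle(C, 40.6) and circle(K, 42.5). With |CK| = 56.378, the foot of the radical line on CK is 26.789 from C and the perpendicular offset is √(40.6² − 26.789²) = 30.508. Taking the right-of-CK solution: M = (4.4263, -12.966).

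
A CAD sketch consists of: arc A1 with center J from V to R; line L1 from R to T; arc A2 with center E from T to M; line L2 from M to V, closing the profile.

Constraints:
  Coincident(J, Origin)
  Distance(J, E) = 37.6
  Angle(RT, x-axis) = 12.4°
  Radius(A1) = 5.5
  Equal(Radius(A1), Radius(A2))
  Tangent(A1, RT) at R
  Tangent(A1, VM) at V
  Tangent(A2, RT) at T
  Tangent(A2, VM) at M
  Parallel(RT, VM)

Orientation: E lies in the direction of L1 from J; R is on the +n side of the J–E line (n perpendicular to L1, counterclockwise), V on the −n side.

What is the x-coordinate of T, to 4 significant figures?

35.54

Tangency of A1 to both parallel lines with radius 5.5 puts R and V at J ± 5.5·n: R = (-1.181, 5.372), V = (1.181, -5.372). Equal radii place T and M the same way about E: T = E + 5.5·n = (35.54, 13.45), M = E − 5.5·n = (37.90, 2.702). So T.x = 35.54.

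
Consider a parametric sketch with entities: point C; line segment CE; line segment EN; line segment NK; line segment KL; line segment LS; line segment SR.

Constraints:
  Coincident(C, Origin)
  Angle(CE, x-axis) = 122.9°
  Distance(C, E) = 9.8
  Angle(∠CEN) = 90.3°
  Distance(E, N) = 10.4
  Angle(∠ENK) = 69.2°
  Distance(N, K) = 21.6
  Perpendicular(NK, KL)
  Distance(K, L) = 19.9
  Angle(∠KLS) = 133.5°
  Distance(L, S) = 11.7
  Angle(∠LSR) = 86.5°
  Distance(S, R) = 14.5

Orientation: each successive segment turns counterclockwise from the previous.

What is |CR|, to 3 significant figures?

13.9

C is at the origin; CE runs at 122.9° with length 9.8, so E = (-5.32, 8.23). ∠CEN = 90.3° gives EN at -147° from the x-axis; with |EN| = 10.4, N = (-14.1, 2.63). ∠ENK = 69.2° gives NK at -36.6° from the x-axis; with |NK| = 21.6, K = (3.26, -10.3). NK is perpendicular to KL, so KL runs at 53.4°; with |KL| = 19.9, L = (15.1, 5.72). ∠KLS = 133.5° gives LS at 99.9° from the x-axis; with |LS| = 11.7, S = (13.1, 17.2). ∠LSR = 86.5° gives SR at -167° from the x-axis; with |SR| = 14.5, R = (-0.996, 13.9). Then |CR| = |R − C| = 13.9.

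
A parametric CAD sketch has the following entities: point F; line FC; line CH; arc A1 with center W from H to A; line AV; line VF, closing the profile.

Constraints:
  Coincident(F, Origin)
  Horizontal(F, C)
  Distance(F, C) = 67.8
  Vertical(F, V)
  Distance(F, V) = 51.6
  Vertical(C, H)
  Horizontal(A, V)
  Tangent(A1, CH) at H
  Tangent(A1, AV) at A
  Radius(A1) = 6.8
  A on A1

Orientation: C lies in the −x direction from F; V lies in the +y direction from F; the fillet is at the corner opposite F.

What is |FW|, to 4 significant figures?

75.68

F is at the origin; F and C share the same y with |FC| = 67.8 and C on the −x side, so C = (-67.80, 0.000). F and V share the same x with |FV| = 51.6 and V on the +y side, so V = (0.000, 51.60). The virtual corner opposite F is at (-67.80, 51.60). Since A1 is tangent to CH there, WH ⟂ CH and the tangent condition forces WA to be normal to AV, with radius 6.8, so the center W sits 6.8 in from both sides at W = (-61.00, 44.80). Then |FW| = |W − F| = 75.68.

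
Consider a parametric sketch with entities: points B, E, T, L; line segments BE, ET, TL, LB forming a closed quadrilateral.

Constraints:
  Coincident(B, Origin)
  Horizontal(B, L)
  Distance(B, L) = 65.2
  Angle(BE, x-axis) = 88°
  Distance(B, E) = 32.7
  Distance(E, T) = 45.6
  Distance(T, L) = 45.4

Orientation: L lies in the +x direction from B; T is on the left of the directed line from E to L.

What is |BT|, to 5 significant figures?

61.664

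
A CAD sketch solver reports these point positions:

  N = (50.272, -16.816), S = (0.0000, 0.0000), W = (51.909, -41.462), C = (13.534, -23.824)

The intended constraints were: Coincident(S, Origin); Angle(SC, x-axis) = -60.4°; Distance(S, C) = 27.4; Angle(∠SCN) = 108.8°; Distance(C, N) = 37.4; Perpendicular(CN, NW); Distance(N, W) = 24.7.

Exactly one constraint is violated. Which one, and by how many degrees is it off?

Perpendicular(CN, NW) — off by 7.00°.

S = (0.00, 0.00) ✓; SC at -60.40° ✓; |SC| = 27.40 ✓; ∠SCN = 108.8° ✓; |CN| = 37.40 ✓; ∠(CN, NW) = 97.00° ✗; |NW| = 24.70 ✓.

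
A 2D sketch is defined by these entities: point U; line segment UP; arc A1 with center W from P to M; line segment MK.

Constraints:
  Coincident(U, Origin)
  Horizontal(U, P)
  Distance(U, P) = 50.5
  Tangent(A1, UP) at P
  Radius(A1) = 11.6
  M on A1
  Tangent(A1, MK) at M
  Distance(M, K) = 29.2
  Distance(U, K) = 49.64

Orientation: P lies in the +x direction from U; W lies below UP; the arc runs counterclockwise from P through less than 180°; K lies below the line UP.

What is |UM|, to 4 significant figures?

40.22

Checks: |WM| = 11.60 ✓; ∠(WM, MK) = 90.00° ✓; |MK| = 29.20 ✓; |UK| = 49.64 ✓.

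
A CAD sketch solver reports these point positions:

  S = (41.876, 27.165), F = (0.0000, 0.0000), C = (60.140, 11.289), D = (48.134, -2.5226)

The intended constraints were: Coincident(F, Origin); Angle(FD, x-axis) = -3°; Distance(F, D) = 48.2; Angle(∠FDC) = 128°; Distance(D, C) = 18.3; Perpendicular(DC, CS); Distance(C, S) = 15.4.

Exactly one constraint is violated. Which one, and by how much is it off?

Distance(C, S) = 15.4 — off by 8.80.

F = (0.00, 0.00) ✓; FD at -3.000° ✓; |FD| = 48.20 ✓; ∠FDC = 128.0° ✓; |DC| = 18.30 ✓; ∠(DC, CS) = 90.00° ✓; |CS| = 24.20 ✗.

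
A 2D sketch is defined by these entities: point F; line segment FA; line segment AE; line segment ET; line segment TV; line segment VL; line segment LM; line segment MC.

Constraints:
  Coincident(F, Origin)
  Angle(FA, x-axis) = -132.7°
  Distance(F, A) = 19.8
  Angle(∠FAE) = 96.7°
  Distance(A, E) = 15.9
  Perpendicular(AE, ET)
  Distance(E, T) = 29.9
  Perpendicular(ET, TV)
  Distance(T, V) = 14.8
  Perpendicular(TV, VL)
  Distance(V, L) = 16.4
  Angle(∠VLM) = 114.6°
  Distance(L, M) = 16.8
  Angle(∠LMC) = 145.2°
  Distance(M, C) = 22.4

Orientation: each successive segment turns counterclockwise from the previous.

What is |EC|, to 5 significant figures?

24.837

F is at the origin; FA runs at -132.7° with length 19.8, so A = (-13.428, -14.551). ∠FAE = 96.7° gives AE at -49.400° from the x-axis; with |AE| = 15.9, E = (-3.0803, -26.624). AE ⟂ ET, so ET runs at 40.600°; with |ET| = 29.9, T = (19.622, -7.1656). The perpendicularity gives TV at right angles to ET, so TV runs at 130.60°; with |TV| = 14.8, V = (9.9905, 4.0716). TV ⟂ VL, so VL runs at -139.40°; with |VL| = 16.4, L = (-2.4615, -6.6011). ∠VLM = 114.6° gives LM at -74.000° from the x-axis; with |LM| = 16.8, M = (2.1692, -22.750). ∠LMC = 145.2° gives MC at -39.200° from the x-axis; with |MC| = 22.4, C = (19.528, -36.908). Then |EC| = |C − E| = 24.837.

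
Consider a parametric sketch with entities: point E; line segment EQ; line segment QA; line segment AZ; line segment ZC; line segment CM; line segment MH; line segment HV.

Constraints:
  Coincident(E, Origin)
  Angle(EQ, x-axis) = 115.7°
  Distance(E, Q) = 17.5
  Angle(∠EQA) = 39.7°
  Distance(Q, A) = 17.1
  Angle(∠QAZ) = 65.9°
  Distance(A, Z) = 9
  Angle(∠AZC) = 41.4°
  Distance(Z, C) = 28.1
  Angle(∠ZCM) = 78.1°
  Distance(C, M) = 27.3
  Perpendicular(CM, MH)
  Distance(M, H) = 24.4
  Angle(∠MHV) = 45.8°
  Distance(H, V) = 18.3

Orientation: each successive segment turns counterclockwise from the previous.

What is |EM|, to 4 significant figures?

37.42

E is at the origin; EQ runs at 115.7° with length 17.5, so Q = (-7.589, 15.77). ∠EQA = 39.7° gives QA at -104.0° from the x-axis; with |QA| = 17.1, A = (-11.73, -0.8232). ∠QAZ = 65.9° gives AZ at 10.10° from the x-axis; with |AZ| = 9.0, Z = (-2.865, 0.7551). ∠AZC = 41.4° gives ZC at 148.7° from the x-axis; with |ZC| = 28.1, C = (-26.88, 15.35). ∠ZCM = 78.1° gives CM at -109.4° from the x-axis; with |CM| = 27.3, M = (-35.94, -10.40). Then |EM| = |M − E| = 37.42.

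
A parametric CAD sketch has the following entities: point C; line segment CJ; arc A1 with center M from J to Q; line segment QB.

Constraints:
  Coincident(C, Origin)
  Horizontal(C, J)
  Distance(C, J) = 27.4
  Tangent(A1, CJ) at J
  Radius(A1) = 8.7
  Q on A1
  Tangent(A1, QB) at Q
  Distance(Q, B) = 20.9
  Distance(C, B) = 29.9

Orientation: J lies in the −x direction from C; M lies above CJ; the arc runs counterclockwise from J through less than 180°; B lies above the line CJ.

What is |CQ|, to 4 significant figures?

20.06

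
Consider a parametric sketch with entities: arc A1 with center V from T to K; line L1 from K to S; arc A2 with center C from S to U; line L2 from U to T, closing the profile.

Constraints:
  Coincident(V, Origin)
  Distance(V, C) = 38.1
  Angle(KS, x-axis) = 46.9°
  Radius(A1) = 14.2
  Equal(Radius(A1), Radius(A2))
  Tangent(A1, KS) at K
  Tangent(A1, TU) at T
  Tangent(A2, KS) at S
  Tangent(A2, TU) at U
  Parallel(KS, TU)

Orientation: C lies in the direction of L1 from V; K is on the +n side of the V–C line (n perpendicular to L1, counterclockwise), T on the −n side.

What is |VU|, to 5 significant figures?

40.660

The slot axis is L1's direction at 46.9°, so u = (cos 46.9°, sin 46.9°) = (0.68327, 0.73016) and n = (−sin 46.9°, cos 46.9°) = (-0.73016, 0.68327). V is at the origin and C lies 38.1 along u from V, so C = 38.1·u = (26.033, 27.819). Tangency of A1 to both parallel lines with radius 14.2 puts K and T at V ± 14.2·n: K = (-10.368, 9.7025), T = (10.368, -9.7025). Equal radii place S and U the same way about C: S = C + 14.2·n = (15.664, 37.522), U = C − 14.2·n = (36.401, 18.117). Then |VU| = |U − V| = 40.660.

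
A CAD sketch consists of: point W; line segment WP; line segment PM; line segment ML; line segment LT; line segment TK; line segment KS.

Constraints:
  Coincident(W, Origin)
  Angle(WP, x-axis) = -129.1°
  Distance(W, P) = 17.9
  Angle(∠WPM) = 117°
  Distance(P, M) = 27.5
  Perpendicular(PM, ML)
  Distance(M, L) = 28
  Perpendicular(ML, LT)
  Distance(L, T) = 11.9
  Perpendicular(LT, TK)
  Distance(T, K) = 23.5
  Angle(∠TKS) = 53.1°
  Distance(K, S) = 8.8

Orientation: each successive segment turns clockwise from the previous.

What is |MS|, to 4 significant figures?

10.93

The perpendicularity gives TK at right angles to LT, so TK runs at -102.1°; with |TK| = 23.5, K = (-25.60, -6.221). ∠TKS = 53.1° gives KS at 131.0° from the x-axis; with |KS| = 8.8, S = (-31.37, 0.4203). Then |MS| = |S − M| = 10.93.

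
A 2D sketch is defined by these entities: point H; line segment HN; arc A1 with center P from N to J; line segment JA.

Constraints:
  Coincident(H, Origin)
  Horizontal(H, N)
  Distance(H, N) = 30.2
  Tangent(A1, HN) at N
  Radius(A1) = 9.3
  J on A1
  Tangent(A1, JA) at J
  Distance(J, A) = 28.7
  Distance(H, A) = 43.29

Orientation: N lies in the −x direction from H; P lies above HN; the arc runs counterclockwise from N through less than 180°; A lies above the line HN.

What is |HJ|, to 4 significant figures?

22.86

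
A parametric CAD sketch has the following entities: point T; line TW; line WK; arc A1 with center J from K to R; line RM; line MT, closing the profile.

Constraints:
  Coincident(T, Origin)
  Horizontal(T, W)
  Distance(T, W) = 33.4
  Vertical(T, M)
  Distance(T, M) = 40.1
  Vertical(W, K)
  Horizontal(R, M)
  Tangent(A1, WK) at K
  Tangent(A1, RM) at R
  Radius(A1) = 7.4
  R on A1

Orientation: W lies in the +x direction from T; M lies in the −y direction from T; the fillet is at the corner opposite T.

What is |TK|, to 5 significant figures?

46.742

T is at the origin; T and W share the same y with |TW| = 33.4 and W on the +x side, so W = (33.400, 0.0000). T and M share the same x with |TM| = 40.1 and M on the −y side, so M = (0.0000, -40.100). The virtual corner opposite T is at (33.400, -40.100). A1 meets WK tangentially, so JK is at right angles to WK and tangency of A1 to RM means the radius JR is perpendicular to RM, with radius 7.4, so the center J sits 7.4 in from both sides at J = (26.000, -32.700). That places the tangent points at K = (33.400, -32.700) on WK and R = (26.000, -40.100) on RM. Then |TK| = |K − T| = 46.742.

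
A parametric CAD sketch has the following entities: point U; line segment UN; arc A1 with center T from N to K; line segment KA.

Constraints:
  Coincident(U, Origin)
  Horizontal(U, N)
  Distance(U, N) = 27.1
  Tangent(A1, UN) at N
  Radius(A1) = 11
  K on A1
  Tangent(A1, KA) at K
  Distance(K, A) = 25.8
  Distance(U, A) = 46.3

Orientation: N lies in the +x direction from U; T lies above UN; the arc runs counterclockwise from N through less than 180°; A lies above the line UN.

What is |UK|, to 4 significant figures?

40.21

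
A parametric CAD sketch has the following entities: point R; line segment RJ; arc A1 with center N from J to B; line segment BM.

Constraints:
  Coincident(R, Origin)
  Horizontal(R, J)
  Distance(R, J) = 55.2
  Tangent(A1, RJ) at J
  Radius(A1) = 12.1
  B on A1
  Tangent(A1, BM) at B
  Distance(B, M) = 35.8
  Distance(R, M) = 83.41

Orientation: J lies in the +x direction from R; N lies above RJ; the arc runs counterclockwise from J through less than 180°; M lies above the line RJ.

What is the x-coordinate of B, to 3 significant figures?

67.3

Checks: |NB| = 12.10 ✓; ∠(NB, BM) = 90.00° ✓; |BM| = 35.80 ✓; |RM| = 83.41 ✓.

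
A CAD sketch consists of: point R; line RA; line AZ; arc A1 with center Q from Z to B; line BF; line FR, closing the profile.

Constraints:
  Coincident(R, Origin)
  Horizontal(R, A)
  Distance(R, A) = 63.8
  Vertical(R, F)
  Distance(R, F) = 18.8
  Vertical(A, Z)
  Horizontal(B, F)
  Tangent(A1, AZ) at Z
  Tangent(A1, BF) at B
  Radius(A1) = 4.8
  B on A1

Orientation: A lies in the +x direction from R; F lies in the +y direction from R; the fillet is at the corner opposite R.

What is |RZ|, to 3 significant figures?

65.3

The virtual corner opposite R is at (63.8, 18.8). A1 meets AZ tangentially, so QZ is at right angles to AZ and A1 meets BF tangentially, so QB is at right angles to BF, with radius 4.8, so the center Q sits 4.8 in from both sides at Q = (59.0, 14.0). That places the tangent points at Z = (63.8, 14.0) on AZ and B = (59.0, 18.8) on BF. Then |RZ| = |Z − R| = 65.3.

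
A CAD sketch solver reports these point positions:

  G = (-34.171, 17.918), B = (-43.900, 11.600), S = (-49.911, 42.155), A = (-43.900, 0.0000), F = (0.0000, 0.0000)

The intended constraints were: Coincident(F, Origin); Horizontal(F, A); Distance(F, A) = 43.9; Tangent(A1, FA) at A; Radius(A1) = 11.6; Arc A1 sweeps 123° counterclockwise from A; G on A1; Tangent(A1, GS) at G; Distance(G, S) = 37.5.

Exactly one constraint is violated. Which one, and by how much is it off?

Distance(G, S) = 37.5 — off by 8.60.

F = (0.00, 0.00) ✓; F.y = 0.00, A.y = 0.00 ✓; |FA| = 43.90 ✓; ∠(BA, AF) = 90.00° ✓; |BA| = 11.60 ✓; bearing(B→G) − bearing(B→A) = 123.0° ✓; |BG| = 11.60 ✓; ∠(BG, GS) = 90.00° ✓; |GS| = 28.90 ✗.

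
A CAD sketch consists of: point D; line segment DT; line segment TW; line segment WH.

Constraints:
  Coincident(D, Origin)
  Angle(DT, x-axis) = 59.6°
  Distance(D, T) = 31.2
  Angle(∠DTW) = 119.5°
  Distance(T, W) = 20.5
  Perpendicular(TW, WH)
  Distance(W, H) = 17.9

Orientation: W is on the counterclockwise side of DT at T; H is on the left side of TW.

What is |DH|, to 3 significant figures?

37.0

D is at the origin; DT runs at 59.6° with length 31.2, so T = 31.2·(cos 59.6°, sin 59.6°) = (15.8, 26.9). ∠DTW = 119.5°, so TW runs at 59.6° + (180° − 119.5°) = 120° from the x-axis; with |TW| = 20.5, W = T + 20.5·(cos 120°, sin 120°) = (5.51, 44.6). TW is perpendicular to WH; with |WH| = 17.9 on the left of TW, H = W + 17.9·(-0.865, -0.502) = (-9.98, 35.7). Then |DH| = |H − D| = 37.0.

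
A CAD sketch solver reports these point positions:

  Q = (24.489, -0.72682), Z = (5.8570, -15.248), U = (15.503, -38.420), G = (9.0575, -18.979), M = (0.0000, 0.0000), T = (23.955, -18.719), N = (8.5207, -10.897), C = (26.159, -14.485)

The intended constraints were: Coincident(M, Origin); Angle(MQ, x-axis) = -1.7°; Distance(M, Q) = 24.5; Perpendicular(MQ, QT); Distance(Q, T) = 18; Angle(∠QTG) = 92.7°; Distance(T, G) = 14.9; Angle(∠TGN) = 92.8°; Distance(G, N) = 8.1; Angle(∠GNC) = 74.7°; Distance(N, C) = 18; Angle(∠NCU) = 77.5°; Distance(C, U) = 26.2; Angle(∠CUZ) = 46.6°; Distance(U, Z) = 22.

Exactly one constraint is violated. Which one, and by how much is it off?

Distance(U, Z) = 22 — off by 3.10.

M = (0.00, 0.00) ✓; MQ at -1.700° ✓; |MQ| = 24.50 ✓; ∠(MQ, QT) = 90.00° ✓; |QT| = 18.00 ✓; ∠QTG = 92.70° ✓; |TG| = 14.90 ✓; ∠TGN = 92.80° ✓; |GN| = 8.100 ✓; ∠GNC = 74.70° ✓; |NC| = 18.00 ✓; ∠NCU = 77.50° ✓; |CU| = 26.20 ✓; ∠CUZ = 46.60° ✓; |UZ| = 25.10 ✗.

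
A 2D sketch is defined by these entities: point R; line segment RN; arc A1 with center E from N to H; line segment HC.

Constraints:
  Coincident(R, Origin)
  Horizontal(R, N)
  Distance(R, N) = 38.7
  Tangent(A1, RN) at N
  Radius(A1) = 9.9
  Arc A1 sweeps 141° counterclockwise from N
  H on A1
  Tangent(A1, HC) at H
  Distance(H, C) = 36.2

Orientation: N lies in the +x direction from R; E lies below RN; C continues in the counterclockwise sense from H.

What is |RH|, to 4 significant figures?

36.93

R is at the origin; RN is horizontal with |RN| = 38.7 and N on the +x side, so N = (38.70, 0.000). Since A1 is tangent to RN there, EN ⟂ RN, so E = N + (0, -9.9) = (38.70, -9.900). On A1, N sits at bearing 90° from E; a 141° counterclockwise sweep puts H at bearing 231°, so H = E + 9.9·(cos 231°, sin 231°) = (32.47, -17.59). Then |RH| = |H − R| = 36.93.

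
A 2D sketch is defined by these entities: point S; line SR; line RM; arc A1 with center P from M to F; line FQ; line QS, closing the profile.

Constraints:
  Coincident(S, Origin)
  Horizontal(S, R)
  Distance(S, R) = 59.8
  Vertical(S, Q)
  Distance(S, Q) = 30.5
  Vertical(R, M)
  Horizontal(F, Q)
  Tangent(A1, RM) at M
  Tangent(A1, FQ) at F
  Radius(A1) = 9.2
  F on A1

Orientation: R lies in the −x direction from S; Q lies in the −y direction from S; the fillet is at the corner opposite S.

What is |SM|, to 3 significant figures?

63.5

S is at the origin; SR is horizontal with |SR| = 59.8 and R on the −x side, so R = (-59.8, 0.00). S and Q share the same x with |SQ| = 30.5 and Q on the −y side, so Q = (0.00, -30.5). The virtual corner opposite S is at (-59.8, -30.5). Since A1 is tangent to RM there, PM ⟂ RM and since A1 is tangent to FQ there, PF ⟂ FQ, with radius 9.2, so the center P sits 9.2 in from both sides at P = (-50.6, -21.3). That places the tangent points at M = (-59.8, -21.3) on RM and F = (-50.6, -30.5) on FQ. Then |SM| = |M − S| = 63.5.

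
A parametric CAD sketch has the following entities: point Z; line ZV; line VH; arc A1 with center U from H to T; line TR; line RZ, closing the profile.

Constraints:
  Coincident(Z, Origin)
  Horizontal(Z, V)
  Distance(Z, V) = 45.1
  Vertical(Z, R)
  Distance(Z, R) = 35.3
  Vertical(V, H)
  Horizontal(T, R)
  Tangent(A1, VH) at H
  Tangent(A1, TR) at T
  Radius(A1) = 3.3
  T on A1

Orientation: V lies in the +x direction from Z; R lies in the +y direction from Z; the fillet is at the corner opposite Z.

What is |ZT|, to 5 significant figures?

54.711

Z is at the origin; Z and V share the same y with |ZV| = 45.1 and V on the +x side, so V = (45.100, 0.0000). Z and R share the same x with |ZR| = 35.3 and R on the +y side, so R = (0.0000, 35.300). The virtual corner opposite Z is at (45.100, 35.300). The tangent condition forces UH to be normal to VH and the tangent condition forces UT to be normal to TR, with radius 3.3, so the center U sits 3.3 in from both sides at U = (41.800, 32.000). That places the tangent points at H = (45.100, 32.000) on VH and T = (41.800, 35.300) on TR. Then |ZT| = |T − Z| = 54.711.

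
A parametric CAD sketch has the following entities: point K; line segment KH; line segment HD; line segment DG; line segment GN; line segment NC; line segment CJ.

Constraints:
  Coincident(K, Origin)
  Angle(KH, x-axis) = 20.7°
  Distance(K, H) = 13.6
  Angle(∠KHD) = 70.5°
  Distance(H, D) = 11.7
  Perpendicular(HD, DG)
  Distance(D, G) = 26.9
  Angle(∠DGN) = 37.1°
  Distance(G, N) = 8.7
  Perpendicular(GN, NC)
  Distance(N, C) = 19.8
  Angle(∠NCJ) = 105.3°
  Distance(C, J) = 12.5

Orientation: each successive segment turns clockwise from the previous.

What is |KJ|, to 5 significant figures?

27.752

K is at the origin; KH runs at 20.7° with length 13.6, so H = (12.722, 4.8073). ∠KHD = 70.5° gives HD at -88.800° from the x-axis; with |HD| = 11.7, D = (12.967, -6.8902). HD is perpendicular to DG, so DG runs at -178.80°; with |DG| = 26.9, G = (-13.927, -7.4535). ∠DGN = 37.1° gives GN at 38.300° from the x-axis; with |GN| = 8.7, N = (-7.0995, -2.0614). The perpendicularity gives NC at right angles to GN, so NC runs at -51.700°; with |NC| = 19.8, C = (5.1721, -17.600). ∠NCJ = 105.3° gives CJ at -126.40° from the x-axis; with |CJ| = 12.5, J = (-2.2456, -27.661). Then |KJ| = |J − K| = 27.752.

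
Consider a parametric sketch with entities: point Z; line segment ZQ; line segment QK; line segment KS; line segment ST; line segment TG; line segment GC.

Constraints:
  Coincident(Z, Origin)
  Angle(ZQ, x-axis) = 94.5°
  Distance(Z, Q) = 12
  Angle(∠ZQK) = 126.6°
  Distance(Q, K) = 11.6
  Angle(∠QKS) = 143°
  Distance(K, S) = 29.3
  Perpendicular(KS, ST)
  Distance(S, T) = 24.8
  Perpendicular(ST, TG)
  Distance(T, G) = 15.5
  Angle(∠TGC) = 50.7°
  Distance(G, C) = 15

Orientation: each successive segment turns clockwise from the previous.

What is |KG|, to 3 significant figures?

28.4

Z is at the origin; ZQ runs at 94.5° with length 12.0, so Q = (-0.942, 12.0). ∠ZQK = 126.6° gives QK at 41.1° from the x-axis; with |QK| = 11.6, K = (7.80, 19.6). ∠QKS = 143.0° gives KS at 4.10° from the x-axis; with |KS| = 29.3, S = (37.0, 21.7). KS ⟂ ST, so ST runs at -85.9°; with |ST| = 24.8, T = (38.8, -3.05). ST is perpendicular to TG, so TG runs at -176°; with |TG| = 15.5, G = (23.3, -4.16). Then |KG| = |G − K| = 28.4.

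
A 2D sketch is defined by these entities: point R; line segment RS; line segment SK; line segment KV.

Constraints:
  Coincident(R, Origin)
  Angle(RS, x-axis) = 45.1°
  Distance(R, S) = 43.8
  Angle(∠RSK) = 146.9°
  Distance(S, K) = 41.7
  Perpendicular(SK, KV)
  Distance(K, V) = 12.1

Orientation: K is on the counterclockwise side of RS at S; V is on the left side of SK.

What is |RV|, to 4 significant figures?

79.28

R is at the origin; RS runs at 45.1° with length 43.8, so S = 43.8·(cos 45.1°, sin 45.1°) = (30.92, 31.03). ∠RSK = 146.9°, so SK runs at 45.1° + (180° − 146.9°) = 78.20° from the x-axis; with |SK| = 41.7, K = S + 41.7·(cos 78.20°, sin 78.20°) = (39.44, 71.84). SK is perpendicular to KV; with |KV| = 12.1 on the left of SK, V = K + 12.1·(-0.9789, 0.2045) = (27.60, 74.32). Then |RV| = |V − R| = 79.28.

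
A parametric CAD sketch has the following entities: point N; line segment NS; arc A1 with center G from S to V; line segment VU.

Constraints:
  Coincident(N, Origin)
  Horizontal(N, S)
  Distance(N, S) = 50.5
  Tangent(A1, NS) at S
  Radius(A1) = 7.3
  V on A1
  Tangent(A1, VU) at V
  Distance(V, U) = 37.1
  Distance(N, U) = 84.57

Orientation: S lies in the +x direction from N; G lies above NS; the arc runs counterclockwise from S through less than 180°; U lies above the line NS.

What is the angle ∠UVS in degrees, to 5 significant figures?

152.29°

N is at the origin; N and S share the same y with |NS| = 50.5 and S on the +x side, so S = (50.500, 0.0000). A1 meets NS tangentially, so GS is at right angles to NS, so G = S + (0, 7.3) = (50.500, 7.3000). Since GV ⟂ VU (tangency), |GU| = √(7.3² + 37.1²) = 37.811 regardless of where V sits on A1. So U lies on both circle(N, 84.57) and circle(G, 37.811); the above-NS intersection is U = (77.562, 33.707). V is the foot of the tangent from U: V = (56.511, 3.1578).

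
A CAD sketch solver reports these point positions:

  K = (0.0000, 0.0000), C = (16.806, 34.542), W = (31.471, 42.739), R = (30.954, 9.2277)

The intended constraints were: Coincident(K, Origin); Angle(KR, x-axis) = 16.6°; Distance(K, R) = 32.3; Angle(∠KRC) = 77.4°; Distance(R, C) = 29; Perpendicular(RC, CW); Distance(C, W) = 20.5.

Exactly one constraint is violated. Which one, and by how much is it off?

Distance(C, W) = 20.5 — off by 3.70.

K = (0.00, 0.00) ✓; KR at 16.60° ✓; |KR| = 32.30 ✓; ∠KRC = 77.40° ✓; |RC| = 29.00 ✓; ∠(RC, CW) = 90.00° ✓; |CW| = 16.80 ✗.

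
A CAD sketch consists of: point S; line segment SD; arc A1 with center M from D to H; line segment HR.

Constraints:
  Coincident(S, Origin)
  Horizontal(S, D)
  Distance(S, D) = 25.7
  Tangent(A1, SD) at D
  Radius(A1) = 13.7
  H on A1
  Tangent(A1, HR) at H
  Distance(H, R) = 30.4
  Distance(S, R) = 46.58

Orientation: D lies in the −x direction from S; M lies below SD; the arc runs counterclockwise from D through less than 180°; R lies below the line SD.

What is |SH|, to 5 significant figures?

42.362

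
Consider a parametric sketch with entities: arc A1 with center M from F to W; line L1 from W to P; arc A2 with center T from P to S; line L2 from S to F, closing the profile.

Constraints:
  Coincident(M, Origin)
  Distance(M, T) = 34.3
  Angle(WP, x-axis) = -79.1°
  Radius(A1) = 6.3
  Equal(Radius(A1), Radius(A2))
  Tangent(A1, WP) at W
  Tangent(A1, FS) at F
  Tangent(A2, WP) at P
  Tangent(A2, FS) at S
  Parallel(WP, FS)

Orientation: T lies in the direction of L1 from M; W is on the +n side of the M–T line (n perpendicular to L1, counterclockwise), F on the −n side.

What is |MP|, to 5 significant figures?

34.874

The slot axis is L1's direction at -79.1°, so u = (cos -79.1°, sin -79.1°) = (0.18910, -0.98196) and n = (−sin -79.1°, cos -79.1°) = (0.98196, 0.18910). M is at the origin and T lies 34.3 along u from M, so T = 34.3·u = (6.4860, -33.681). Tangency of A1 to both parallel lines with radius 6.3 puts W and F at M ± 6.3·n: W = (6.1863, 1.1913), F = (-6.1863, -1.1913). Equal radii place P and S the same way about T: P = T + 6.3·n = (12.672, -32.490), S = T − 6.3·n = (0.29963, -34.872). Then |MP| = |P − M| = 34.874.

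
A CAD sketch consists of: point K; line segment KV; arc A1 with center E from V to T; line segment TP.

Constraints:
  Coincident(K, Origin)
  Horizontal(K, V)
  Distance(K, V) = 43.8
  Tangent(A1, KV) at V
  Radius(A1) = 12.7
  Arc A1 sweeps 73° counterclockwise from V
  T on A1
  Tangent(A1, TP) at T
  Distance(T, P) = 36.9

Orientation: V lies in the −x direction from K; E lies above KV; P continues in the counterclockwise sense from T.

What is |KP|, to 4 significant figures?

48.95

K is at the origin; KV is horizontal with |KV| = 43.8 and V on the −x side, so V = (-43.80, 0.000). Tangency of A1 to KV means the radius EV is perpendicular to KV, so E = V + (0, 12.7) = (-43.80, 12.70). On A1, V sits at bearing -90° from E; a 73° counterclockwise sweep puts T at bearing -17°, so T = E + 12.7·(cos -17°, sin -17°) = (-31.65, 8.987). A1 meets TP tangentially, so ET is at right angles to TP, so TP runs along (−sin -17°, cos -17°); with |TP| = 36.9, P = (-20.87, 44.27). Then |KP| = |P − K| = 48.95.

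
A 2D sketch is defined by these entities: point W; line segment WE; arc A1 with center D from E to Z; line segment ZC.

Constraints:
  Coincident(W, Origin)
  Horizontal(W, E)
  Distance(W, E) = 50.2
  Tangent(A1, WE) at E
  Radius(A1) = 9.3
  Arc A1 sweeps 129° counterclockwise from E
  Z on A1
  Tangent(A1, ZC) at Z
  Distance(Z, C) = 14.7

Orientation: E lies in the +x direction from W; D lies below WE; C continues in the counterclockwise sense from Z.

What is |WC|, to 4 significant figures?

58.60

On A1, E sits at bearing 90° from D; a 129° counterclockwise sweep puts Z at bearing 219°, so Z = D + 9.3·(cos 219°, sin 219°) = (42.97, -15.15). Since A1 is tangent to ZC there, DZ ⟂ ZC, so ZC runs along (−sin 219°, cos 219°); with |ZC| = 14.7, C = (52.22, -26.58). Then |WC| = |C − W| = 58.60.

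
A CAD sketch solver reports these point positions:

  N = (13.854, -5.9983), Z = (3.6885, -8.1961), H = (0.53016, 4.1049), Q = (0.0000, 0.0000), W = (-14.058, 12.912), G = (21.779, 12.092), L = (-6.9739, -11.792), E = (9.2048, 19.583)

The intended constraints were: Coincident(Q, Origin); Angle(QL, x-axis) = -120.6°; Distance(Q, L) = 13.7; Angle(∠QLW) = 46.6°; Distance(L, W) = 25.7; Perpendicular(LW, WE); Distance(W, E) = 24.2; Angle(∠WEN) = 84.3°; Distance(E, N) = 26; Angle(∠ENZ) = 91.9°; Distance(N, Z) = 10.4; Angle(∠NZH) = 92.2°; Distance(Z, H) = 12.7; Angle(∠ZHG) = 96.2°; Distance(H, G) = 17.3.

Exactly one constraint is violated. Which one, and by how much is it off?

Distance(H, G) = 17.3 — off by 5.40.

Q = (0.00, 0.00) ✓; QL at -120.6° ✓; |QL| = 13.70 ✓; ∠QLW = 46.60° ✓; |LW| = 25.70 ✓; ∠(LW, WE) = 90.00° ✓; |WE| = 24.20 ✓; ∠WEN = 84.30° ✓; |EN| = 26.00 ✓; ∠ENZ = 91.90° ✓; |NZ| = 10.40 ✓; ∠NZH = 92.20° ✓; |ZH| = 12.70 ✓; ∠ZHG = 96.20° ✓; |HG| = 22.70 ✗.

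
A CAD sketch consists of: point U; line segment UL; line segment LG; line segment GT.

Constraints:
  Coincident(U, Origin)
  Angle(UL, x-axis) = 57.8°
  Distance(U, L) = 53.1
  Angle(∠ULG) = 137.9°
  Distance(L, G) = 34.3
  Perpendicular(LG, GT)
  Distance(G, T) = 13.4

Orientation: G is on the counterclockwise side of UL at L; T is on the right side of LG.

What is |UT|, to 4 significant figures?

88.50

U is at the origin; UL runs at 57.8° with length 53.1, so L = 53.1·(cos 57.8°, sin 57.8°) = (28.30, 44.93). ∠ULG = 137.9°, so LG runs at 57.8° + (180° − 137.9°) = 99.90° from the x-axis; with |LG| = 34.3, G = L + 34.3·(cos 99.90°, sin 99.90°) = (22.40, 78.72). LG is perpendicular to GT; with |GT| = 13.4 on the right of LG, T = G + 13.4·(0.9851, 0.1719) = (35.60, 81.03). Then |UT| = |T − U| = 88.50.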